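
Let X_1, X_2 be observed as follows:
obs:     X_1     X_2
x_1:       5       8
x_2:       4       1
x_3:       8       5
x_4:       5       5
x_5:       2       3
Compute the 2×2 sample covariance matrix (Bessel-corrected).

Step 1 — column means:
  mean(X_1) = (5 + 4 + 8 + 5 + 2) / 5 = 24/5 = 4.8
  mean(X_2) = (8 + 1 + 5 + 5 + 3) / 5 = 22/5 = 4.4

Step 2 — sample covariance S[i,j] = (1/(n-1)) · Σ_k (x_{k,i} - mean_i) · (x_{k,j} - mean_j), with n-1 = 4.
  S[X_1,X_1] = ((0.2)·(0.2) + (-0.8)·(-0.8) + (3.2)·(3.2) + (0.2)·(0.2) + (-2.8)·(-2.8)) / 4 = 18.8/4 = 4.7
  S[X_1,X_2] = ((0.2)·(3.6) + (-0.8)·(-3.4) + (3.2)·(0.6) + (0.2)·(0.6) + (-2.8)·(-1.4)) / 4 = 9.4/4 = 2.35
  S[X_2,X_2] = ((3.6)·(3.6) + (-3.4)·(-3.4) + (0.6)·(0.6) + (0.6)·(0.6) + (-1.4)·(-1.4)) / 4 = 27.2/4 = 6.8

S is symmetric (S[j,i] = S[i,j]). Assembling:

S = [[4.7, 2.35],
 [2.35, 6.8]]


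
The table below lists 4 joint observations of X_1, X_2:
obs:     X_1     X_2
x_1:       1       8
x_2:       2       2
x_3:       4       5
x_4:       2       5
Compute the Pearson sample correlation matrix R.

Step 1 — column means:
  mean(X_1) = (1 + 2 + 4 + 2) / 4 = 9/4 = 2.25
  mean(X_2) = (8 + 2 + 5 + 5) / 4 = 20/4 = 5

Step 2 — sample variances and covariances s[i,j] = (1/(n-1)) · Σ_k (x_{k,i} - mean_i) · (x_{k,j} - mean_j), with n-1 = 3:
  s[X_1,X_1] = ((-1.25)·(-1.25) + (-0.25)·(-0.25) + (1.75)·(1.75) + (-0.25)·(-0.25)) / 3 = 4.75/3 = 1.5833
  s[X_1,X_2] = ((-1.25)·(3) + (-0.25)·(-3) + (1.75)·(0) + (-0.25)·(0)) / 3 = -3/3 = -1
  s[X_2,X_2] = ((3)·(3) + (-3)·(-3) + (0)·(0) + (0)·(0)) / 3 = 18/3 = 6
  Sample standard deviations s_i = √(s[i,i]):
  s(X_1) = √(1.5833) = 1.2583
  s(X_2) = √(6) = 2.4495

Step 3 — r_{ij} = s_{ij} / (s_i · s_j):
  r[X_1,X_1] = 1 (diagonal).
  r[X_1,X_2] = -1 / (1.2583 · 2.4495) = -1 / 3.0822 = -0.3244
  r[X_2,X_2] = 1 (diagonal).

R is symmetric with unit diagonal. Assembling:

R = [[1, -0.3244],
 [-0.3244, 1]]


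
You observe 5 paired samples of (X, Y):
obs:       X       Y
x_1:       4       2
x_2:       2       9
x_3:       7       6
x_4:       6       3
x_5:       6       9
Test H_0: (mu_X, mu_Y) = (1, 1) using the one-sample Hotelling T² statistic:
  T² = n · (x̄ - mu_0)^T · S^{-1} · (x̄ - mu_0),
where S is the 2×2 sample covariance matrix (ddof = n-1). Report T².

Step 1 — sample mean vector:
  mean(X) = (4 + 2 + 7 + 6 + 6) / 5 = 25/5 = 5
  mean(Y) = (2 + 9 + 6 + 3 + 9) / 5 = 29/5 = 5.8
  x̄ = (5, 5.8),  deviation x̄ - mu_0 = (5, 5.8) - (1, 1) = (4, 4.8).

Step 2 — sample covariance matrix, S[i,j] = (1/(n-1)) · Σ_k (x_{k,i} - mean_i) · (x_{k,j} - mean_j), divisor n-1 = 4:
  S[X,X] = ((-1)·(-1) + (-3)·(-3) + (2)·(2) + (1)·(1) + (1)·(1)) / 4 = 16/4 = 4
  S[X,Y] = ((-1)·(-3.8) + (-3)·(3.2) + (2)·(0.2) + (1)·(-2.8) + (1)·(3.2)) / 4 = -5/4 = -1.25
  S[Y,Y] = ((-3.8)·(-3.8) + (3.2)·(3.2) + (0.2)·(0.2) + (-2.8)·(-2.8) + (3.2)·(3.2)) / 4 = 42.8/4 = 10.7
  S = [[4, -1.25],
 [-1.25, 10.7]].

Step 3 — invert S. det(S) = 4·10.7 - (-1.25)² = 41.2375.
  S^{-1} = (1/det) · [[d, -b], [-b, a]] = [[0.2595, 0.0303],
 [0.0303, 0.097]].

Step 4 — quadratic form (x̄ - mu_0)^T · S^{-1} · (x̄ - mu_0):
  S^{-1} · (x̄ - mu_0) = (1.1834, 0.5868),
  (x̄ - mu_0)^T · [...] = (4)·(1.1834) + (4.8)·(0.5868) = 7.5504.

Step 5 — scale by n: T² = 5 · 7.5504 = 37.752.

T² ≈ 37.752


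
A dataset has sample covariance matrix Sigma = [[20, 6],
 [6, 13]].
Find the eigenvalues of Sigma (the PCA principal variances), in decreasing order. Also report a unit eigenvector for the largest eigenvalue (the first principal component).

Step 1 — characteristic polynomial of 2×2 Sigma:
  det(Sigma - λI) = λ² - trace · λ + det = 0.
  trace = 20 + 13 = 33, det = 20·13 - (6)² = 224.
Step 2 — discriminant:
  Δ = trace² - 4·det = 1089 - 896 = 193.
Step 3 — eigenvalues:
  λ = (trace ± √Δ)/2 = (33 ± 13.8924)/2,
  λ_1 = 23.4462,  λ_2 = 9.5538.

Step 4 — unit eigenvector for λ_1: solve (Sigma - λ_1 I)v = 0. First row:
  (20 - 23.4462)·v_x + (6)·v_y = 0, i.e. (-3.4462)·v_x + (6)·v_y = 0,
  so v ∝ (b, λ_1 - a) = (6, 3.4462) = u.
  ||u|| = √((6)² + (3.4462)²) = √(47.8764) ≈ 6.9193,
  v_1 = u/||u|| ≈ (0.8671, 0.4981) (||v_1|| = 1).

λ_1 = 23.4462,  λ_2 = 9.5538;  v_1 ≈ (0.8671, 0.4981)


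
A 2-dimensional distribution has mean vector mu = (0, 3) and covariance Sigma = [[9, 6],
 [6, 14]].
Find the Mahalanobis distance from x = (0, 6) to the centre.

Step 1 — centre the observation: (x - mu) = (0, 3).

Step 2 — invert Sigma. det(Sigma) = 9·14 - (6)² = 90.
  Sigma^{-1} = (1/det) · [[d, -b], [-b, a]] = [[0.1556, -0.0667],
 [-0.0667, 0.1]].

Step 3 — form the quadratic (x - mu)^T · Sigma^{-1} · (x - mu):
  Sigma^{-1} · (x - mu) = (-0.2, 0.3).
  (x - mu)^T · [Sigma^{-1} · (x - mu)] = (0)·(-0.2) + (3)·(0.3) = 0.9.

Step 4 — take square root: d = √(0.9) ≈ 0.9487.

d(x, mu) = √(0.9) ≈ 0.9487


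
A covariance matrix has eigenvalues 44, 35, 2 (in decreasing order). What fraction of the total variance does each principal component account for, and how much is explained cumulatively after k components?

Step 1 — total variance = trace(Sigma) = Σ λ_i = 44 + 35 + 2 = 81.

Step 2 — fraction explained by component i = λ_i / Σ λ:
  PC1: 44/81 = 0.5432
  PC2: 35/81 = 0.4321
  PC3: 2/81 = 0.0247

Step 3 — cumulative fraction after k components = (λ_1 + ... + λ_k) / Σ λ:
  k = 1: 44/81 = 0.5432
  k = 2: (44 + 35)/81 = 79/81 = 0.9753
  k = 3: (44 + 35 + 2)/81 = 81/81 = 1

Summary (fraction, with percent):

explained: PC1 0.5432 (54.32%), PC2 0.4321 (43.21%), PC3 0.0247 (2.47%);  cumulative: 0.5432, 0.9753, 1


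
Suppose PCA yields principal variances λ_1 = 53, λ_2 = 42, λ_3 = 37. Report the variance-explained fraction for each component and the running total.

Step 1 — total variance = trace(Sigma) = Σ λ_i = 53 + 42 + 37 = 132.

Step 2 — fraction explained by component i = λ_i / Σ λ:
  PC1: 53/132 = 0.4015
  PC2: 42/132 = 0.3182
  PC3: 37/132 = 0.2803

Step 3 — cumulative fraction after k components = (λ_1 + ... + λ_k) / Σ λ:
  k = 1: 53/132 = 0.4015
  k = 2: (53 + 42)/132 = 95/132 = 0.7197
  k = 3: (53 + 42 + 37)/132 = 132/132 = 1

Summary (fraction, with percent):

explained: PC1 0.4015 (40.15%), PC2 0.3182 (31.82%), PC3 0.2803 (28.03%);  cumulative: 0.4015, 0.7197, 1


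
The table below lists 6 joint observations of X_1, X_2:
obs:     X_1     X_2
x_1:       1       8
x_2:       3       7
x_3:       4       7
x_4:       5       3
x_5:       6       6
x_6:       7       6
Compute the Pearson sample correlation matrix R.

Step 1 — column means:
  mean(X_1) = (1 + 3 + 4 + 5 + 6 + 7) / 6 = 26/6 = 4.3333
  mean(X_2) = (8 + 7 + 7 + 3 + 6 + 6) / 6 = 37/6 = 6.1667

Step 2 — sample variances and covariances s[i,j] = (1/(n-1)) · Σ_k (x_{k,i} - mean_i) · (x_{k,j} - mean_j), with n-1 = 5:
  s[X_1,X_1] = ((-3.3333)·(-3.3333) + (-1.3333)·(-1.3333) + (-0.3333)·(-0.3333) + (0.6667)·(0.6667) + (1.6667)·(1.6667) + (2.6667)·(2.6667)) / 5 = 23.3333/5 = 4.6667
  s[X_1,X_2] = ((-3.3333)·(1.8333) + (-1.3333)·(0.8333) + (-0.3333)·(0.8333) + (0.6667)·(-3.1667) + (1.6667)·(-0.1667) + (2.6667)·(-0.1667)) / 5 = -10.3333/5 = -2.0667
  s[X_2,X_2] = ((1.8333)·(1.8333) + (0.8333)·(0.8333) + (0.8333)·(0.8333) + (-3.1667)·(-3.1667) + (-0.1667)·(-0.1667) + (-0.1667)·(-0.1667)) / 5 = 14.8333/5 = 2.9667
  Sample standard deviations s_i = √(s[i,i]):
  s(X_1) = √(4.6667) = 2.1602
  s(X_2) = √(2.9667) = 1.7224

Step 3 — r_{ij} = s_{ij} / (s_i · s_j):
  r[X_1,X_1] = 1 (diagonal).
  r[X_1,X_2] = -2.0667 / (2.1602 · 1.7224) = -2.0667 / 3.7208 = -0.5554
  r[X_2,X_2] = 1 (diagonal).

R is symmetric with unit diagonal. Assembling:

R = [[1, -0.5554],
 [-0.5554, 1]]


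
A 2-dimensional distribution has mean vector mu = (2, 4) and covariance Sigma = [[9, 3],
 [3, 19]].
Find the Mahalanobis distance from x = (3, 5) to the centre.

Step 1 — centre the observation: (x - mu) = (1, 1).

Step 2 — invert Sigma. det(Sigma) = 9·19 - (3)² = 162.
  Sigma^{-1} = (1/det) · [[d, -b], [-b, a]] = [[0.1173, -0.0185],
 [-0.0185, 0.0556]].

Step 3 — form the quadratic (x - mu)^T · Sigma^{-1} · (x - mu):
  Sigma^{-1} · (x - mu) = (0.0988, 0.037).
  (x - mu)^T · [Sigma^{-1} · (x - mu)] = (1)·(0.0988) + (1)·(0.037) = 0.1358.

Step 4 — take square root: d = √(0.1358) ≈ 0.3685.

d(x, mu) = √(0.1358) ≈ 0.3685


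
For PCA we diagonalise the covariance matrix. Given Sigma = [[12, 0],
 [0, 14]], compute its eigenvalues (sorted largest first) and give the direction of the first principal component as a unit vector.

Step 1 — characteristic polynomial of 2×2 Sigma:
  det(Sigma - λI) = λ² - trace · λ + det = 0.
  trace = 12 + 14 = 26, det = 12·14 - (0)² = 168.
Step 2 — discriminant:
  Δ = trace² - 4·det = 676 - 672 = 4.
Step 3 — eigenvalues:
  λ = (trace ± √Δ)/2 = (26 ± 2)/2,
  λ_1 = 14,  λ_2 = 12.

Step 4 — unit eigenvector for λ_1: Sigma is diagonal, so its eigenvectors are the coordinate axes. λ_1 = 14 is the diagonal entry on the second coordinate axis, hence
  v_1 = (0, 1) (||v_1|| = 1).

λ_1 = 14,  λ_2 = 12;  v_1 ≈ (0, 1)


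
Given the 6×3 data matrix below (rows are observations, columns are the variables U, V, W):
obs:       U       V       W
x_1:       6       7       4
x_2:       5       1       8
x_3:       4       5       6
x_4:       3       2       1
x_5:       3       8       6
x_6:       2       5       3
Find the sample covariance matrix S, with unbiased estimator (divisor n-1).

Step 1 — column means:
  mean(U) = (6 + 5 + 4 + 3 + 3 + 2) / 6 = 23/6 = 3.8333
  mean(V) = (7 + 1 + 5 + 2 + 8 + 5) / 6 = 28/6 = 4.6667
  mean(W) = (4 + 8 + 6 + 1 + 6 + 3) / 6 = 28/6 = 4.6667

Step 2 — sample covariance S[i,j] = (1/(n-1)) · Σ_k (x_{k,i} - mean_i) · (x_{k,j} - mean_j), with n-1 = 5.
  S[U,U] = ((2.1667)·(2.1667) + (1.1667)·(1.1667) + (0.1667)·(0.1667) + (-0.8333)·(-0.8333) + (-0.8333)·(-0.8333) + (-1.8333)·(-1.8333)) / 5 = 10.8333/5 = 2.1667
  S[U,V] = ((2.1667)·(2.3333) + (1.1667)·(-3.6667) + (0.1667)·(0.3333) + (-0.8333)·(-2.6667) + (-0.8333)·(3.3333) + (-1.8333)·(0.3333)) / 5 = -0.3333/5 = -0.0667
  S[U,W] = ((2.1667)·(-0.6667) + (1.1667)·(3.3333) + (0.1667)·(1.3333) + (-0.8333)·(-3.6667) + (-0.8333)·(1.3333) + (-1.8333)·(-1.6667)) / 5 = 7.6667/5 = 1.5333
  S[V,V] = ((2.3333)·(2.3333) + (-3.6667)·(-3.6667) + (0.3333)·(0.3333) + (-2.6667)·(-2.6667) + (3.3333)·(3.3333) + (0.3333)·(0.3333)) / 5 = 37.3333/5 = 7.4667
  S[V,W] = ((2.3333)·(-0.6667) + (-3.6667)·(3.3333) + (0.3333)·(1.3333) + (-2.6667)·(-3.6667) + (3.3333)·(1.3333) + (0.3333)·(-1.6667)) / 5 = 0.3333/5 = 0.0667
  S[W,W] = ((-0.6667)·(-0.6667) + (3.3333)·(3.3333) + (1.3333)·(1.3333) + (-3.6667)·(-3.6667) + (1.3333)·(1.3333) + (-1.6667)·(-1.6667)) / 5 = 31.3333/5 = 6.2667

S is symmetric (S[j,i] = S[i,j]). Assembling:

S = [[2.1667, -0.0667, 1.5333],
 [-0.0667, 7.4667, 0.0667],
 [1.5333, 0.0667, 6.2667]]


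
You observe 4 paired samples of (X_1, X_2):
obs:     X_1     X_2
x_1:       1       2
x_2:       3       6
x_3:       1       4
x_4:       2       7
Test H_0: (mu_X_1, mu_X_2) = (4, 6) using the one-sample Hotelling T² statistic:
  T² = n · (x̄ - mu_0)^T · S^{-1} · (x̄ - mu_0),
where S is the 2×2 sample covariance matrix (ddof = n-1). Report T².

Step 1 — sample mean vector:
  mean(X_1) = (1 + 3 + 1 + 2) / 4 = 7/4 = 1.75
  mean(X_2) = (2 + 6 + 4 + 7) / 4 = 19/4 = 4.75
  x̄ = (1.75, 4.75),  deviation x̄ - mu_0 = (1.75, 4.75) - (4, 6) = (-2.25, -1.25).

Step 2 — sample covariance matrix, S[i,j] = (1/(n-1)) · Σ_k (x_{k,i} - mean_i) · (x_{k,j} - mean_j), divisor n-1 = 3:
  S[X_1,X_1] = ((-0.75)·(-0.75) + (1.25)·(1.25) + (-0.75)·(-0.75) + (0.25)·(0.25)) / 3 = 2.75/3 = 0.9167
  S[X_1,X_2] = ((-0.75)·(-2.75) + (1.25)·(1.25) + (-0.75)·(-0.75) + (0.25)·(2.25)) / 3 = 4.75/3 = 1.5833
  S[X_2,X_2] = ((-2.75)·(-2.75) + (1.25)·(1.25) + (-0.75)·(-0.75) + (2.25)·(2.25)) / 3 = 14.75/3 = 4.9167
  S = [[0.9167, 1.5833],
 [1.5833, 4.9167]].

Step 3 — invert S. det(S) = 0.9167·4.9167 - (1.5833)² = 2.
  S^{-1} = (1/det) · [[d, -b], [-b, a]] = [[2.4583, -0.7917],
 [-0.7917, 0.4583]].

Step 4 — quadratic form (x̄ - mu_0)^T · S^{-1} · (x̄ - mu_0):
  S^{-1} · (x̄ - mu_0) = (-4.5417, 1.2083),
  (x̄ - mu_0)^T · [...] = (-2.25)·(-4.5417) + (-1.25)·(1.2083) = 8.7083.

Step 5 — scale by n: T² = 4 · 8.7083 = 34.8333.

T² ≈ 34.8333


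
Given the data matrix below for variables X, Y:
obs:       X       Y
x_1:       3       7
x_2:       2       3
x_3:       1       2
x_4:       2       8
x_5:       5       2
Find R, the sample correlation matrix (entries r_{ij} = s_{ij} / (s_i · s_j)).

Step 1 — column means:
  mean(X) = (3 + 2 + 1 + 2 + 5) / 5 = 13/5 = 2.6
  mean(Y) = (7 + 3 + 2 + 8 + 2) / 5 = 22/5 = 4.4

Step 2 — sample variances and covariances s[i,j] = (1/(n-1)) · Σ_k (x_{k,i} - mean_i) · (x_{k,j} - mean_j), with n-1 = 4:
  s[X,X] = ((0.4)·(0.4) + (-0.6)·(-0.6) + (-1.6)·(-1.6) + (-0.6)·(-0.6) + (2.4)·(2.4)) / 4 = 9.2/4 = 2.3
  s[X,Y] = ((0.4)·(2.6) + (-0.6)·(-1.4) + (-1.6)·(-2.4) + (-0.6)·(3.6) + (2.4)·(-2.4)) / 4 = -2.2/4 = -0.55
  s[Y,Y] = ((2.6)·(2.6) + (-1.4)·(-1.4) + (-2.4)·(-2.4) + (3.6)·(3.6) + (-2.4)·(-2.4)) / 4 = 33.2/4 = 8.3
  Sample standard deviations s_i = √(s[i,i]):
  s(X) = √(2.3) = 1.5166
  s(Y) = √(8.3) = 2.881

Step 3 — r_{ij} = s_{ij} / (s_i · s_j):
  r[X,X] = 1 (diagonal).
  r[X,Y] = -0.55 / (1.5166 · 2.881) = -0.55 / 4.3692 = -0.1259
  r[Y,Y] = 1 (diagonal).

R is symmetric with unit diagonal. Assembling:

R = [[1, -0.1259],
 [-0.1259, 1]]


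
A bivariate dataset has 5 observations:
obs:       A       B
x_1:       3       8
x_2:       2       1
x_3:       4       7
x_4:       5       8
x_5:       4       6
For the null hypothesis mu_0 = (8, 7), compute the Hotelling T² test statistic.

Step 1 — sample mean vector:
  mean(A) = (3 + 2 + 4 + 5 + 4) / 5 = 18/5 = 3.6
  mean(B) = (8 + 1 + 7 + 8 + 6) / 5 = 30/5 = 6
  x̄ = (3.6, 6),  deviation x̄ - mu_0 = (3.6, 6) - (8, 7) = (-4.4, -1).

Step 2 — sample covariance matrix, S[i,j] = (1/(n-1)) · Σ_k (x_{k,i} - mean_i) · (x_{k,j} - mean_j), divisor n-1 = 4:
  S[A,A] = ((-0.6)·(-0.6) + (-1.6)·(-1.6) + (0.4)·(0.4) + (1.4)·(1.4) + (0.4)·(0.4)) / 4 = 5.2/4 = 1.3
  S[A,B] = ((-0.6)·(2) + (-1.6)·(-5) + (0.4)·(1) + (1.4)·(2) + (0.4)·(0)) / 4 = 10/4 = 2.5
  S[B,B] = ((2)·(2) + (-5)·(-5) + (1)·(1) + (2)·(2) + (0)·(0)) / 4 = 34/4 = 8.5
  S = [[1.3, 2.5],
 [2.5, 8.5]].

Step 3 — invert S. det(S) = 1.3·8.5 - (2.5)² = 4.8.
  S^{-1} = (1/det) · [[d, -b], [-b, a]] = [[1.7708, -0.5208],
 [-0.5208, 0.2708]].

Step 4 — quadratic form (x̄ - mu_0)^T · S^{-1} · (x̄ - mu_0):
  S^{-1} · (x̄ - mu_0) = (-7.2708, 2.0208),
  (x̄ - mu_0)^T · [...] = (-4.4)·(-7.2708) + (-1)·(2.0208) = 29.9708.

Step 5 — scale by n: T² = 5 · 29.9708 = 149.8542.

T² ≈ 149.8542


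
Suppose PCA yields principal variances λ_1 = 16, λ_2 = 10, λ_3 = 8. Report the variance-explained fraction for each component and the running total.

Step 1 — total variance = trace(Sigma) = Σ λ_i = 16 + 10 + 8 = 34.

Step 2 — fraction explained by component i = λ_i / Σ λ:
  PC1: 16/34 = 0.4706
  PC2: 10/34 = 0.2941
  PC3: 8/34 = 0.2353

Step 3 — cumulative fraction after k components = (λ_1 + ... + λ_k) / Σ λ:
  k = 1: 16/34 = 0.4706
  k = 2: (16 + 10)/34 = 26/34 = 0.7647
  k = 3: (16 + 10 + 8)/34 = 34/34 = 1

Summary (fraction, with percent):

explained: PC1 0.4706 (47.06%), PC2 0.2941 (29.41%), PC3 0.2353 (23.53%);  cumulative: 0.4706, 0.7647, 1


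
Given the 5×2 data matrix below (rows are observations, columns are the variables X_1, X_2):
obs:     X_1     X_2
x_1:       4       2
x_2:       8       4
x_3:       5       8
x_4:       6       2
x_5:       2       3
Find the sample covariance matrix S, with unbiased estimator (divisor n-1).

Step 1 — column means:
  mean(X_1) = (4 + 8 + 5 + 6 + 2) / 5 = 25/5 = 5
  mean(X_2) = (2 + 4 + 8 + 2 + 3) / 5 = 19/5 = 3.8

Step 2 — sample covariance S[i,j] = (1/(n-1)) · Σ_k (x_{k,i} - mean_i) · (x_{k,j} - mean_j), with n-1 = 4.
  S[X_1,X_1] = ((-1)·(-1) + (3)·(3) + (0)·(0) + (1)·(1) + (-3)·(-3)) / 4 = 20/4 = 5
  S[X_1,X_2] = ((-1)·(-1.8) + (3)·(0.2) + (0)·(4.2) + (1)·(-1.8) + (-3)·(-0.8)) / 4 = 3/4 = 0.75
  S[X_2,X_2] = ((-1.8)·(-1.8) + (0.2)·(0.2) + (4.2)·(4.2) + (-1.8)·(-1.8) + (-0.8)·(-0.8)) / 4 = 24.8/4 = 6.2

S is symmetric (S[j,i] = S[i,j]). Assembling:

S = [[5, 0.75],
 [0.75, 6.2]]


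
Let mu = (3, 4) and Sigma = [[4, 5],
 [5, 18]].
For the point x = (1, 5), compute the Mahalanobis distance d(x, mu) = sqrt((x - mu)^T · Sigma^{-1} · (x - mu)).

Step 1 — centre the observation: (x - mu) = (-2, 1).

Step 2 — invert Sigma. det(Sigma) = 4·18 - (5)² = 47.
  Sigma^{-1} = (1/det) · [[d, -b], [-b, a]] = [[0.383, -0.1064],
 [-0.1064, 0.0851]].

Step 3 — form the quadratic (x - mu)^T · Sigma^{-1} · (x - mu):
  Sigma^{-1} · (x - mu) = (-0.8723, 0.2979).
  (x - mu)^T · [Sigma^{-1} · (x - mu)] = (-2)·(-0.8723) + (1)·(0.2979) = 2.0426.

Step 4 — take square root: d = √(2.0426) ≈ 1.4292.

d(x, mu) = √(2.0426) ≈ 1.4292


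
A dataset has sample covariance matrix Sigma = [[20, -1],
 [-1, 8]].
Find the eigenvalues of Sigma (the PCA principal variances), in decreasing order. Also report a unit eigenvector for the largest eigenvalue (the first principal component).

Step 1 — characteristic polynomial of 2×2 Sigma:
  det(Sigma - λI) = λ² - trace · λ + det = 0.
  trace = 20 + 8 = 28, det = 20·8 - (-1)² = 159.
Step 2 — discriminant:
  Δ = trace² - 4·det = 784 - 636 = 148.
Step 3 — eigenvalues:
  λ = (trace ± √Δ)/2 = (28 ± 12.1655)/2,
  λ_1 = 20.0828,  λ_2 = 7.9172.

Step 4 — unit eigenvector for λ_1: solve (Sigma - λ_1 I)v = 0. First row:
  (20 - 20.0828)·v_x + (-1)·v_y = 0, i.e. (-0.0828)·v_x + (-1)·v_y = 0,
  so v ∝ (b, λ_1 - a) = (-1, 0.0828); multiply by -1 so the first entry is positive: u = (1, -0.0828).
  ||u|| = √((1)² + (-0.0828)²) = √(1.0068) ≈ 1.0034,
  v_1 = u/||u|| ≈ (0.9966, -0.0825) (||v_1|| = 1).

λ_1 = 20.0828,  λ_2 = 7.9172;  v_1 ≈ (0.9966, -0.0825)


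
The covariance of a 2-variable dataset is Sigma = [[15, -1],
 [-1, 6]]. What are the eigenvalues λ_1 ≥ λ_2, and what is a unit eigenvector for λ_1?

Step 1 — characteristic polynomial of 2×2 Sigma:
  det(Sigma - λI) = λ² - trace · λ + det = 0.
  trace = 15 + 6 = 21, det = 15·6 - (-1)² = 89.
Step 2 — discriminant:
  Δ = trace² - 4·det = 441 - 356 = 85.
Step 3 — eigenvalues:
  λ = (trace ± √Δ)/2 = (21 ± 9.2195)/2,
  λ_1 = 15.1098,  λ_2 = 5.8902.

Step 4 — unit eigenvector for λ_1: solve (Sigma - λ_1 I)v = 0. First row:
  (15 - 15.1098)·v_x + (-1)·v_y = 0, i.e. (-0.1098)·v_x + (-1)·v_y = 0,
  so v ∝ (b, λ_1 - a) = (-1, 0.1098); multiply by -1 so the first entry is positive: u = (1, -0.1098).
  ||u|| = √((1)² + (-0.1098)²) = √(1.012) ≈ 1.006,
  v_1 = u/||u|| ≈ (0.994, -0.1091) (||v_1|| = 1).

λ_1 = 15.1098,  λ_2 = 5.8902;  v_1 ≈ (0.994, -0.1091)


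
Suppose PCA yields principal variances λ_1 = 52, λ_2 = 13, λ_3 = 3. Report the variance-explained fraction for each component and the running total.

Step 1 — total variance = trace(Sigma) = Σ λ_i = 52 + 13 + 3 = 68.

Step 2 — fraction explained by component i = λ_i / Σ λ:
  PC1: 52/68 = 0.7647
  PC2: 13/68 = 0.1912
  PC3: 3/68 = 0.0441

Step 3 — cumulative fraction after k components = (λ_1 + ... + λ_k) / Σ λ:
  k = 1: 52/68 = 0.7647
  k = 2: (52 + 13)/68 = 65/68 = 0.9559
  k = 3: (52 + 13 + 3)/68 = 68/68 = 1

Summary (fraction, with percent):

explained: PC1 0.7647 (76.47%), PC2 0.1912 (19.12%), PC3 0.0441 (4.41%);  cumulative: 0.7647, 0.9559, 1


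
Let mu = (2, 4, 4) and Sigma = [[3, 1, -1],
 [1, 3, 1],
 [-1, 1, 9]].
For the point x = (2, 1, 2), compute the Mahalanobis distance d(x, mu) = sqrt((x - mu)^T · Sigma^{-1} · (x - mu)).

Step 1 — centre the observation: (x - mu) = (0, -3, -2).

Step 2 — invert Sigma (cofactor / det for 3×3, or solve directly):
  Sigma^{-1} = [[0.4062, -0.1562, 0.0625],
 [-0.1562, 0.4062, -0.0625],
 [0.0625, -0.0625, 0.125]].

Step 3 — form the quadratic (x - mu)^T · Sigma^{-1} · (x - mu):
  Sigma^{-1} · (x - mu) = (0.3438, -1.0938, -0.0625).
  (x - mu)^T · [Sigma^{-1} · (x - mu)] = (0)·(0.3438) + (-3)·(-1.0938) + (-2)·(-0.0625) = 3.4062.

Step 4 — take square root: d = √(3.4062) ≈ 1.8456.

d(x, mu) = √(3.4062) ≈ 1.8456


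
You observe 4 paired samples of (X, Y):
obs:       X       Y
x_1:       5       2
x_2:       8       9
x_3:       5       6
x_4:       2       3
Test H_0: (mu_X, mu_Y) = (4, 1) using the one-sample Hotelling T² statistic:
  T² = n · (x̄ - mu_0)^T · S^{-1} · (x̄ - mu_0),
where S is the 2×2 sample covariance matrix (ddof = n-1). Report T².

Step 1 — sample mean vector:
  mean(X) = (5 + 8 + 5 + 2) / 4 = 20/4 = 5
  mean(Y) = (2 + 9 + 6 + 3) / 4 = 20/4 = 5
  x̄ = (5, 5),  deviation x̄ - mu_0 = (5, 5) - (4, 1) = (1, 4).

Step 2 — sample covariance matrix, S[i,j] = (1/(n-1)) · Σ_k (x_{k,i} - mean_i) · (x_{k,j} - mean_j), divisor n-1 = 3:
  S[X,X] = ((0)·(0) + (3)·(3) + (0)·(0) + (-3)·(-3)) / 3 = 18/3 = 6
  S[X,Y] = ((0)·(-3) + (3)·(4) + (0)·(1) + (-3)·(-2)) / 3 = 18/3 = 6
  S[Y,Y] = ((-3)·(-3) + (4)·(4) + (1)·(1) + (-2)·(-2)) / 3 = 30/3 = 10
  S = [[6, 6],
 [6, 10]].

Step 3 — invert S. det(S) = 6·10 - (6)² = 24.
  S^{-1} = (1/det) · [[d, -b], [-b, a]] = [[0.4167, -0.25],
 [-0.25, 0.25]].

Step 4 — quadratic form (x̄ - mu_0)^T · S^{-1} · (x̄ - mu_0):
  S^{-1} · (x̄ - mu_0) = (-0.5833, 0.75),
  (x̄ - mu_0)^T · [...] = (1)·(-0.5833) + (4)·(0.75) = 2.4167.

Step 5 — scale by n: T² = 4 · 2.4167 = 9.6667.

T² ≈ 9.6667


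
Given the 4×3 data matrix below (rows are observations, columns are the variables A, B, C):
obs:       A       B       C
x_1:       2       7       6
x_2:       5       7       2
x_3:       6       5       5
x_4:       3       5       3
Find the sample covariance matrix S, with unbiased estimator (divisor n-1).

Step 1 — column means:
  mean(A) = (2 + 5 + 6 + 3) / 4 = 16/4 = 4
  mean(B) = (7 + 7 + 5 + 5) / 4 = 24/4 = 6
  mean(C) = (6 + 2 + 5 + 3) / 4 = 16/4 = 4

Step 2 — sample covariance S[i,j] = (1/(n-1)) · Σ_k (x_{k,i} - mean_i) · (x_{k,j} - mean_j), with n-1 = 3.
  S[A,A] = ((-2)·(-2) + (1)·(1) + (2)·(2) + (-1)·(-1)) / 3 = 10/3 = 3.3333
  S[A,B] = ((-2)·(1) + (1)·(1) + (2)·(-1) + (-1)·(-1)) / 3 = -2/3 = -0.6667
  S[A,C] = ((-2)·(2) + (1)·(-2) + (2)·(1) + (-1)·(-1)) / 3 = -3/3 = -1
  S[B,B] = ((1)·(1) + (1)·(1) + (-1)·(-1) + (-1)·(-1)) / 3 = 4/3 = 1.3333
  S[B,C] = ((1)·(2) + (1)·(-2) + (-1)·(1) + (-1)·(-1)) / 3 = 0/3 = 0
  S[C,C] = ((2)·(2) + (-2)·(-2) + (1)·(1) + (-1)·(-1)) / 3 = 10/3 = 3.3333

S is symmetric (S[j,i] = S[i,j]). Assembling:

S = [[3.3333, -0.6667, -1],
 [-0.6667, 1.3333, 0],
 [-1, 0, 3.3333]]


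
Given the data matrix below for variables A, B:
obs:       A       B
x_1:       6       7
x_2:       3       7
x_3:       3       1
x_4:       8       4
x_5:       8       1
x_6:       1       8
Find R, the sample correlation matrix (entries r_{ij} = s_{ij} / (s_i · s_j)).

Step 1 — column means:
  mean(A) = (6 + 3 + 3 + 8 + 8 + 1) / 6 = 29/6 = 4.8333
  mean(B) = (7 + 7 + 1 + 4 + 1 + 8) / 6 = 28/6 = 4.6667

Step 2 — sample variances and covariances s[i,j] = (1/(n-1)) · Σ_k (x_{k,i} - mean_i) · (x_{k,j} - mean_j), with n-1 = 5:
  s[A,A] = ((1.1667)·(1.1667) + (-1.8333)·(-1.8333) + (-1.8333)·(-1.8333) + (3.1667)·(3.1667) + (3.1667)·(3.1667) + (-3.8333)·(-3.8333)) / 5 = 42.8333/5 = 8.5667
  s[A,B] = ((1.1667)·(2.3333) + (-1.8333)·(2.3333) + (-1.8333)·(-3.6667) + (3.1667)·(-0.6667) + (3.1667)·(-3.6667) + (-3.8333)·(3.3333)) / 5 = -21.3333/5 = -4.2667
  s[B,B] = ((2.3333)·(2.3333) + (2.3333)·(2.3333) + (-3.6667)·(-3.6667) + (-0.6667)·(-0.6667) + (-3.6667)·(-3.6667) + (3.3333)·(3.3333)) / 5 = 49.3333/5 = 9.8667
  Sample standard deviations s_i = √(s[i,i]):
  s(A) = √(8.5667) = 2.9269
  s(B) = √(9.8667) = 3.1411

Step 3 — r_{ij} = s_{ij} / (s_i · s_j):
  r[A,A] = 1 (diagonal).
  r[A,B] = -4.2667 / (2.9269 · 3.1411) = -4.2667 / 9.1937 = -0.4641
  r[B,B] = 1 (diagonal).

R is symmetric with unit diagonal. Assembling:

R = [[1, -0.4641],
 [-0.4641, 1]]


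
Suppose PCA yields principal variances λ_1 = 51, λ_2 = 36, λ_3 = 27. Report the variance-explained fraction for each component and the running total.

Step 1 — total variance = trace(Sigma) = Σ λ_i = 51 + 36 + 27 = 114.

Step 2 — fraction explained by component i = λ_i / Σ λ:
  PC1: 51/114 = 0.4474
  PC2: 36/114 = 0.3158
  PC3: 27/114 = 0.2368

Step 3 — cumulative fraction after k components = (λ_1 + ... + λ_k) / Σ λ:
  k = 1: 51/114 = 0.4474
  k = 2: (51 + 36)/114 = 87/114 = 0.7632
  k = 3: (51 + 36 + 27)/114 = 114/114 = 1

Summary (fraction, with percent):

explained: PC1 0.4474 (44.74%), PC2 0.3158 (31.58%), PC3 0.2368 (23.68%);  cumulative: 0.4474, 0.7632, 1


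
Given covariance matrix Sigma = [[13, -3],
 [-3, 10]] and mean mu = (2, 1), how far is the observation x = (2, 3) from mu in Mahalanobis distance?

Step 1 — centre the observation: (x - mu) = (0, 2).

Step 2 — invert Sigma. det(Sigma) = 13·10 - (-3)² = 121.
  Sigma^{-1} = (1/det) · [[d, -b], [-b, a]] = [[0.0826, 0.0248],
 [0.0248, 0.1074]].

Step 3 — form the quadratic (x - mu)^T · Sigma^{-1} · (x - mu):
  Sigma^{-1} · (x - mu) = (0.0496, 0.2149).
  (x - mu)^T · [Sigma^{-1} · (x - mu)] = (0)·(0.0496) + (2)·(0.2149) = 0.4298.

Step 4 — take square root: d = √(0.4298) ≈ 0.6556.

d(x, mu) = √(0.4298) ≈ 0.6556


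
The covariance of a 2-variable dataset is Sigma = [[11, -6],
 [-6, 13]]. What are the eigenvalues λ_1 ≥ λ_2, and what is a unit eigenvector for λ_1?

Step 1 — characteristic polynomial of 2×2 Sigma:
  det(Sigma - λI) = λ² - trace · λ + det = 0.
  trace = 11 + 13 = 24, det = 11·13 - (-6)² = 107.
Step 2 — discriminant:
  Δ = trace² - 4·det = 576 - 428 = 148.
Step 3 — eigenvalues:
  λ = (trace ± √Δ)/2 = (24 ± 12.1655)/2,
  λ_1 = 18.0828,  λ_2 = 5.9172.

Step 4 — unit eigenvector for λ_1: solve (Sigma - λ_1 I)v = 0. First row:
  (11 - 18.0828)·v_x + (-6)·v_y = 0, i.e. (-7.0828)·v_x + (-6)·v_y = 0,
  so v ∝ (b, λ_1 - a) = (-6, 7.0828); multiply by -1 so the first entry is positive: u = (6, -7.0828).
  ||u|| = √((6)² + (-7.0828)²) = √(86.1655) ≈ 9.2825,
  v_1 = u/||u|| ≈ (0.6464, -0.763) (||v_1|| = 1).

λ_1 = 18.0828,  λ_2 = 5.9172;  v_1 ≈ (0.6464, -0.763)


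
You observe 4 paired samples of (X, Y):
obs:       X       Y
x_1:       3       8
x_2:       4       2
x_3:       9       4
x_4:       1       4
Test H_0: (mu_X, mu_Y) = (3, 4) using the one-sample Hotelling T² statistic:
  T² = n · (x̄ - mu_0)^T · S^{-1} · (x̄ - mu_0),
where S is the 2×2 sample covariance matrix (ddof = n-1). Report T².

Step 1 — sample mean vector:
  mean(X) = (3 + 4 + 9 + 1) / 4 = 17/4 = 4.25
  mean(Y) = (8 + 2 + 4 + 4) / 4 = 18/4 = 4.5
  x̄ = (4.25, 4.5),  deviation x̄ - mu_0 = (4.25, 4.5) - (3, 4) = (1.25, 0.5).

Step 2 — sample covariance matrix, S[i,j] = (1/(n-1)) · Σ_k (x_{k,i} - mean_i) · (x_{k,j} - mean_j), divisor n-1 = 3:
  S[X,X] = ((-1.25)·(-1.25) + (-0.25)·(-0.25) + (4.75)·(4.75) + (-3.25)·(-3.25)) / 3 = 34.75/3 = 11.5833
  S[X,Y] = ((-1.25)·(3.5) + (-0.25)·(-2.5) + (4.75)·(-0.5) + (-3.25)·(-0.5)) / 3 = -4.5/3 = -1.5
  S[Y,Y] = ((3.5)·(3.5) + (-2.5)·(-2.5) + (-0.5)·(-0.5) + (-0.5)·(-0.5)) / 3 = 19/3 = 6.3333
  S = [[11.5833, -1.5],
 [-1.5, 6.3333]].

Step 3 — invert S. det(S) = 11.5833·6.3333 - (-1.5)² = 71.1111.
  S^{-1} = (1/det) · [[d, -b], [-b, a]] = [[0.0891, 0.0211],
 [0.0211, 0.1629]].

Step 4 — quadratic form (x̄ - mu_0)^T · S^{-1} · (x̄ - mu_0):
  S^{-1} · (x̄ - mu_0) = (0.1219, 0.1078),
  (x̄ - mu_0)^T · [...] = (1.25)·(0.1219) + (0.5)·(0.1078) = 0.2063.

Step 5 — scale by n: T² = 4 · 0.2063 = 0.825.

T² ≈ 0.825


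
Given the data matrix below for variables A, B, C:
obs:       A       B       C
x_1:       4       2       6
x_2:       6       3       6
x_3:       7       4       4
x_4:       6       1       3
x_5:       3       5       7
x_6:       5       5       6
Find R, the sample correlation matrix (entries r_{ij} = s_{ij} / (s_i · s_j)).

Step 1 — column means:
  mean(A) = (4 + 6 + 7 + 6 + 3 + 5) / 6 = 31/6 = 5.1667
  mean(B) = (2 + 3 + 4 + 1 + 5 + 5) / 6 = 20/6 = 3.3333
  mean(C) = (6 + 6 + 4 + 3 + 7 + 6) / 6 = 32/6 = 5.3333

Step 2 — sample variances and covariances s[i,j] = (1/(n-1)) · Σ_k (x_{k,i} - mean_i) · (x_{k,j} - mean_j), with n-1 = 5:
  s[A,A] = ((-1.1667)·(-1.1667) + (0.8333)·(0.8333) + (1.8333)·(1.8333) + (0.8333)·(0.8333) + (-2.1667)·(-2.1667) + (-0.1667)·(-0.1667)) / 5 = 10.8333/5 = 2.1667
  s[A,B] = ((-1.1667)·(-1.3333) + (0.8333)·(-0.3333) + (1.8333)·(0.6667) + (0.8333)·(-2.3333) + (-2.1667)·(1.6667) + (-0.1667)·(1.6667)) / 5 = -3.3333/5 = -0.6667
  s[A,C] = ((-1.1667)·(0.6667) + (0.8333)·(0.6667) + (1.8333)·(-1.3333) + (0.8333)·(-2.3333) + (-2.1667)·(1.6667) + (-0.1667)·(0.6667)) / 5 = -8.3333/5 = -1.6667
  s[B,B] = ((-1.3333)·(-1.3333) + (-0.3333)·(-0.3333) + (0.6667)·(0.6667) + (-2.3333)·(-2.3333) + (1.6667)·(1.6667) + (1.6667)·(1.6667)) / 5 = 13.3333/5 = 2.6667
  s[B,C] = ((-1.3333)·(0.6667) + (-0.3333)·(0.6667) + (0.6667)·(-1.3333) + (-2.3333)·(-2.3333) + (1.6667)·(1.6667) + (1.6667)·(0.6667)) / 5 = 7.3333/5 = 1.4667
  s[C,C] = ((0.6667)·(0.6667) + (0.6667)·(0.6667) + (-1.3333)·(-1.3333) + (-2.3333)·(-2.3333) + (1.6667)·(1.6667) + (0.6667)·(0.6667)) / 5 = 11.3333/5 = 2.2667
  Sample standard deviations s_i = √(s[i,i]):
  s(A) = √(2.1667) = 1.472
  s(B) = √(2.6667) = 1.633
  s(C) = √(2.2667) = 1.5055

Step 3 — r_{ij} = s_{ij} / (s_i · s_j):
  r[A,A] = 1 (diagonal).
  r[A,B] = -0.6667 / (1.472 · 1.633) = -0.6667 / 2.4037 = -0.2774
  r[A,C] = -1.6667 / (1.472 · 1.5055) = -1.6667 / 2.2161 = -0.7521
  r[B,B] = 1 (diagonal).
  r[B,C] = 1.4667 / (1.633 · 1.5055) = 1.4667 / 2.4585 = 0.5966
  r[C,C] = 1 (diagonal).

R is symmetric with unit diagonal. Assembling:

R = [[1, -0.2774, -0.7521],
 [-0.2774, 1, 0.5966],
 [-0.7521, 0.5966, 1]]


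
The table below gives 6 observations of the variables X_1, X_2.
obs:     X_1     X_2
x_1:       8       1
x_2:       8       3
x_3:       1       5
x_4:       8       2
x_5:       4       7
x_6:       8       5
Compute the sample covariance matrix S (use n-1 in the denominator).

Step 1 — column means:
  mean(X_1) = (8 + 8 + 1 + 8 + 4 + 8) / 6 = 37/6 = 6.1667
  mean(X_2) = (1 + 3 + 5 + 2 + 7 + 5) / 6 = 23/6 = 3.8333

Step 2 — sample covariance S[i,j] = (1/(n-1)) · Σ_k (x_{k,i} - mean_i) · (x_{k,j} - mean_j), with n-1 = 5.
  S[X_1,X_1] = ((1.8333)·(1.8333) + (1.8333)·(1.8333) + (-5.1667)·(-5.1667) + (1.8333)·(1.8333) + (-2.1667)·(-2.1667) + (1.8333)·(1.8333)) / 5 = 44.8333/5 = 8.9667
  S[X_1,X_2] = ((1.8333)·(-2.8333) + (1.8333)·(-0.8333) + (-5.1667)·(1.1667) + (1.8333)·(-1.8333) + (-2.1667)·(3.1667) + (1.8333)·(1.1667)) / 5 = -20.8333/5 = -4.1667
  S[X_2,X_2] = ((-2.8333)·(-2.8333) + (-0.8333)·(-0.8333) + (1.1667)·(1.1667) + (-1.8333)·(-1.8333) + (3.1667)·(3.1667) + (1.1667)·(1.1667)) / 5 = 24.8333/5 = 4.9667

S is symmetric (S[j,i] = S[i,j]). Assembling:

S = [[8.9667, -4.1667],
 [-4.1667, 4.9667]]


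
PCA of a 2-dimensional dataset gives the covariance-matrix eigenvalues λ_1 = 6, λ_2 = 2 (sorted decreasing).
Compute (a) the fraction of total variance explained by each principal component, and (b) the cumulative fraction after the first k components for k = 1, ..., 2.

Step 1 — total variance = trace(Sigma) = Σ λ_i = 6 + 2 = 8.

Step 2 — fraction explained by component i = λ_i / Σ λ:
  PC1: 6/8 = 0.75
  PC2: 2/8 = 0.25

Step 3 — cumulative fraction after k components = (λ_1 + ... + λ_k) / Σ λ:
  k = 1: 6/8 = 0.75
  k = 2: (6 + 2)/8 = 8/8 = 1

Summary (fraction, with percent):

explained: PC1 0.75 (75%), PC2 0.25 (25%);  cumulative: 0.75, 1


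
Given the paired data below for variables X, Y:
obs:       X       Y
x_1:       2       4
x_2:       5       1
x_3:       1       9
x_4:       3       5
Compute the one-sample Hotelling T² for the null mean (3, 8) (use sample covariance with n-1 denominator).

Step 1 — sample mean vector:
  mean(X) = (2 + 5 + 1 + 3) / 4 = 11/4 = 2.75
  mean(Y) = (4 + 1 + 9 + 5) / 4 = 19/4 = 4.75
  x̄ = (2.75, 4.75),  deviation x̄ - mu_0 = (2.75, 4.75) - (3, 8) = (-0.25, -3.25).

Step 2 — sample covariance matrix, S[i,j] = (1/(n-1)) · Σ_k (x_{k,i} - mean_i) · (x_{k,j} - mean_j), divisor n-1 = 3:
  S[X,X] = ((-0.75)·(-0.75) + (2.25)·(2.25) + (-1.75)·(-1.75) + (0.25)·(0.25)) / 3 = 8.75/3 = 2.9167
  S[X,Y] = ((-0.75)·(-0.75) + (2.25)·(-3.75) + (-1.75)·(4.25) + (0.25)·(0.25)) / 3 = -15.25/3 = -5.0833
  S[Y,Y] = ((-0.75)·(-0.75) + (-3.75)·(-3.75) + (4.25)·(4.25) + (0.25)·(0.25)) / 3 = 32.75/3 = 10.9167
  S = [[2.9167, -5.0833],
 [-5.0833, 10.9167]].

Step 3 — invert S. det(S) = 2.9167·10.9167 - (-5.0833)² = 6.
  S^{-1} = (1/det) · [[d, -b], [-b, a]] = [[1.8194, 0.8472],
 [0.8472, 0.4861]].

Step 4 — quadratic form (x̄ - mu_0)^T · S^{-1} · (x̄ - mu_0):
  S^{-1} · (x̄ - mu_0) = (-3.2083, -1.7917),
  (x̄ - mu_0)^T · [...] = (-0.25)·(-3.2083) + (-3.25)·(-1.7917) = 6.625.

Step 5 — scale by n: T² = 4 · 6.625 = 26.5.

T² ≈ 26.5


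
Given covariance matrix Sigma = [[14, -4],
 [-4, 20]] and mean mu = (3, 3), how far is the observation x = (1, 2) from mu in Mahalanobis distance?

Step 1 — centre the observation: (x - mu) = (-2, -1).

Step 2 — invert Sigma. det(Sigma) = 14·20 - (-4)² = 264.
  Sigma^{-1} = (1/det) · [[d, -b], [-b, a]] = [[0.0758, 0.0152],
 [0.0152, 0.053]].

Step 3 — form the quadratic (x - mu)^T · Sigma^{-1} · (x - mu):
  Sigma^{-1} · (x - mu) = (-0.1667, -0.0833).
  (x - mu)^T · [Sigma^{-1} · (x - mu)] = (-2)·(-0.1667) + (-1)·(-0.0833) = 0.4167.

Step 4 — take square root: d = √(0.4167) ≈ 0.6455.

d(x, mu) = √(0.4167) ≈ 0.6455


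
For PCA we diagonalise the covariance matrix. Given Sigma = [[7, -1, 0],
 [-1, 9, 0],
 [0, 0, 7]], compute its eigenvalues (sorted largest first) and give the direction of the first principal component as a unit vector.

Step 1 — characteristic polynomial p(λ) = det(λI - Sigma) = λ³ - tr·λ² + c_1·λ - det, where tr = trace, c_1 = sum of the principal 2×2 minors, det = det(Sigma):
  tr = 7 + 9 + 7 = 23,
  c_1 = (7·9 - (-1)²) + (7·7 - (0)²) + (9·7 - (0)²) = 62 + 49 + 63 = 174,
  det = 7·(9·7 - (0)²) - (-1)·((-1)·7 - (0)·(0)) + (0)·((-1)·(0) - 9·(0)) = 7·(63) - (-1)·(-7) + (0)·(0) = 434.
  So p(λ) = λ³ - 23λ² + 174λ - 434.
Step 2 — look for an integer root (rational root theorem: any rational root is an integer divisor of 434). Testing λ = 7:
  p(7) = 343 - 1127 + 1218 - 434 = 0  ✓
  Dividing out (λ - 7): p(λ) = (λ - 7)(λ² - 16λ + 62).
Step 3 — remaining eigenvalues from the quadratic λ² - 16λ + 62 = 0:
  Δ = 16² - 4·62 = 256 - 248 = 8,  λ = (16 ± √8)/2 = (16 ± 2.8284)/2 ≈ 9.4142 or 6.5858.
  Sorted: λ_1 = 9.4142,  λ_2 = 7,  λ_3 = 6.5858  (check: sum = 23 = tr ✓).

Step 4 — unit eigenvector for λ_1 ≈ 9.4142: v spans the null space of (Sigma - λ_1 I), whose rows are
  r_1 = (-2.4142, -1, 0),  r_2 = (-1, -0.4142, 0),  r_3 = (0, 0, -2.4142).
  v is orthogonal to every row, so take v ∝ r_1 × r_3 = ((-1)·(-2.4142) - (0)·(0), (0)·(0) - (-2.4142)·(-2.4142), (-2.4142)·(0) - (-1)·(0)) ≈ (2.4142, -5.8284, 0).
  Let u = (2.4142, -5.8284, 0).
  ||u|| = √((2.4142)² + (-5.8284)² + (0)²) = √(39.799) ≈ 6.3086,  v_1 = u/||u|| ≈ (0.3827, -0.9239, 0) (||v_1|| = 1).

λ_1 = 9.4142,  λ_2 = 7,  λ_3 = 6.5858;  v_1 ≈ (0.3827, -0.9239, 0)


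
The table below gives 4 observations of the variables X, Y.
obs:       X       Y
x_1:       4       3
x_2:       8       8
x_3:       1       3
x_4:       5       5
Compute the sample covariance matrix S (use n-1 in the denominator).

Step 1 — column means:
  mean(X) = (4 + 8 + 1 + 5) / 4 = 18/4 = 4.5
  mean(Y) = (3 + 8 + 3 + 5) / 4 = 19/4 = 4.75

Step 2 — sample covariance S[i,j] = (1/(n-1)) · Σ_k (x_{k,i} - mean_i) · (x_{k,j} - mean_j), with n-1 = 3.
  S[X,X] = ((-0.5)·(-0.5) + (3.5)·(3.5) + (-3.5)·(-3.5) + (0.5)·(0.5)) / 3 = 25/3 = 8.3333
  S[X,Y] = ((-0.5)·(-1.75) + (3.5)·(3.25) + (-3.5)·(-1.75) + (0.5)·(0.25)) / 3 = 18.5/3 = 6.1667
  S[Y,Y] = ((-1.75)·(-1.75) + (3.25)·(3.25) + (-1.75)·(-1.75) + (0.25)·(0.25)) / 3 = 16.75/3 = 5.5833

S is symmetric (S[j,i] = S[i,j]). Assembling:

S = [[8.3333, 6.1667],
 [6.1667, 5.5833]]


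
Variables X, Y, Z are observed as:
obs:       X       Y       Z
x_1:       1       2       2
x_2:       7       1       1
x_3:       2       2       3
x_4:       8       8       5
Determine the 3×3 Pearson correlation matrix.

Step 1 — column means:
  mean(X) = (1 + 7 + 2 + 8) / 4 = 18/4 = 4.5
  mean(Y) = (2 + 1 + 2 + 8) / 4 = 13/4 = 3.25
  mean(Z) = (2 + 1 + 3 + 5) / 4 = 11/4 = 2.75

Step 2 — sample variances and covariances s[i,j] = (1/(n-1)) · Σ_k (x_{k,i} - mean_i) · (x_{k,j} - mean_j), with n-1 = 3:
  s[X,X] = ((-3.5)·(-3.5) + (2.5)·(2.5) + (-2.5)·(-2.5) + (3.5)·(3.5)) / 3 = 37/3 = 12.3333
  s[X,Y] = ((-3.5)·(-1.25) + (2.5)·(-2.25) + (-2.5)·(-1.25) + (3.5)·(4.75)) / 3 = 18.5/3 = 6.1667
  s[X,Z] = ((-3.5)·(-0.75) + (2.5)·(-1.75) + (-2.5)·(0.25) + (3.5)·(2.25)) / 3 = 5.5/3 = 1.8333
  s[Y,Y] = ((-1.25)·(-1.25) + (-2.25)·(-2.25) + (-1.25)·(-1.25) + (4.75)·(4.75)) / 3 = 30.75/3 = 10.25
  s[Y,Z] = ((-1.25)·(-0.75) + (-2.25)·(-1.75) + (-1.25)·(0.25) + (4.75)·(2.25)) / 3 = 15.25/3 = 5.0833
  s[Z,Z] = ((-0.75)·(-0.75) + (-1.75)·(-1.75) + (0.25)·(0.25) + (2.25)·(2.25)) / 3 = 8.75/3 = 2.9167
  Sample standard deviations s_i = √(s[i,i]):
  s(X) = √(12.3333) = 3.5119
  s(Y) = √(10.25) = 3.2016
  s(Z) = √(2.9167) = 1.7078

Step 3 — r_{ij} = s_{ij} / (s_i · s_j):
  r[X,X] = 1 (diagonal).
  r[X,Y] = 6.1667 / (3.5119 · 3.2016) = 6.1667 / 11.2435 = 0.5485
  r[X,Z] = 1.8333 / (3.5119 · 1.7078) = 1.8333 / 5.9977 = 0.3057
  r[Y,Y] = 1 (diagonal).
  r[Y,Z] = 5.0833 / (3.2016 · 1.7078) = 5.0833 / 5.4677 = 0.9297
  r[Z,Z] = 1 (diagonal).

R is symmetric with unit diagonal. Assembling:

R = [[1, 0.5485, 0.3057],
 [0.5485, 1, 0.9297],
 [0.3057, 0.9297, 1]]


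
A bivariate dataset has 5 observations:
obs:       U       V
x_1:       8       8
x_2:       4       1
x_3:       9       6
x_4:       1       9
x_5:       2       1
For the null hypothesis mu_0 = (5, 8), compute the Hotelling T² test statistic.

Step 1 — sample mean vector:
  mean(U) = (8 + 4 + 9 + 1 + 2) / 5 = 24/5 = 4.8
  mean(V) = (8 + 1 + 6 + 9 + 1) / 5 = 25/5 = 5
  x̄ = (4.8, 5),  deviation x̄ - mu_0 = (4.8, 5) - (5, 8) = (-0.2, -3).

Step 2 — sample covariance matrix, S[i,j] = (1/(n-1)) · Σ_k (x_{k,i} - mean_i) · (x_{k,j} - mean_j), divisor n-1 = 4:
  S[U,U] = ((3.2)·(3.2) + (-0.8)·(-0.8) + (4.2)·(4.2) + (-3.8)·(-3.8) + (-2.8)·(-2.8)) / 4 = 50.8/4 = 12.7
  S[U,V] = ((3.2)·(3) + (-0.8)·(-4) + (4.2)·(1) + (-3.8)·(4) + (-2.8)·(-4)) / 4 = 13/4 = 3.25
  S[V,V] = ((3)·(3) + (-4)·(-4) + (1)·(1) + (4)·(4) + (-4)·(-4)) / 4 = 58/4 = 14.5
  S = [[12.7, 3.25],
 [3.25, 14.5]].

Step 3 — invert S. det(S) = 12.7·14.5 - (3.25)² = 173.5875.
  S^{-1} = (1/det) · [[d, -b], [-b, a]] = [[0.0835, -0.0187],
 [-0.0187, 0.0732]].

Step 4 — quadratic form (x̄ - mu_0)^T · S^{-1} · (x̄ - mu_0):
  S^{-1} · (x̄ - mu_0) = (0.0395, -0.2157),
  (x̄ - mu_0)^T · [...] = (-0.2)·(0.0395) + (-3)·(-0.2157) = 0.6393.

Step 5 — scale by n: T² = 5 · 0.6393 = 3.1967.

T² ≈ 3.1967


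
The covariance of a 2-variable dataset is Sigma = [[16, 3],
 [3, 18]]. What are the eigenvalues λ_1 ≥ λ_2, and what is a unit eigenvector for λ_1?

Step 1 — characteristic polynomial of 2×2 Sigma:
  det(Sigma - λI) = λ² - trace · λ + det = 0.
  trace = 16 + 18 = 34, det = 16·18 - (3)² = 279.
Step 2 — discriminant:
  Δ = trace² - 4·det = 1156 - 1116 = 40.
Step 3 — eigenvalues:
  λ = (trace ± √Δ)/2 = (34 ± 6.3246)/2,
  λ_1 = 20.1623,  λ_2 = 13.8377.

Step 4 — unit eigenvector for λ_1: solve (Sigma - λ_1 I)v = 0. First row:
  (16 - 20.1623)·v_x + (3)·v_y = 0, i.e. (-4.1623)·v_x + (3)·v_y = 0,
  so v ∝ (b, λ_1 - a) = (3, 4.1623) = u.
  ||u|| = √((3)² + (4.1623)²) = √(26.3246) ≈ 5.1307,
  v_1 = u/||u|| ≈ (0.5847, 0.8112) (||v_1|| = 1).

λ_1 = 20.1623,  λ_2 = 13.8377;  v_1 ≈ (0.5847, 0.8112)
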